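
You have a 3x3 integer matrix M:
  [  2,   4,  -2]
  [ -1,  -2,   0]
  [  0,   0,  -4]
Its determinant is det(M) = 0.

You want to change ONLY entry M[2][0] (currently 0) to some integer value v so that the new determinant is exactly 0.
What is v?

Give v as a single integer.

Answer: 0

Derivation:
det is linear in entry M[2][0]: det = old_det + (v - 0) * C_20
Cofactor C_20 = -4
Want det = 0: 0 + (v - 0) * -4 = 0
  (v - 0) = 0 / -4 = 0
  v = 0 + (0) = 0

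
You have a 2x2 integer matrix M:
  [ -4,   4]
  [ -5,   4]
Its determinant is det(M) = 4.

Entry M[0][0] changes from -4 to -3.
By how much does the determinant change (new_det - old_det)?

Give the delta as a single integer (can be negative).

Cofactor C_00 = 4
Entry delta = -3 - -4 = 1
Det delta = entry_delta * cofactor = 1 * 4 = 4

Answer: 4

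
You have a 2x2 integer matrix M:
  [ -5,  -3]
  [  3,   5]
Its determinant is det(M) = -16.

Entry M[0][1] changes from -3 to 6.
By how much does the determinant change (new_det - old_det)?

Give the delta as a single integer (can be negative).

Answer: -27

Derivation:
Cofactor C_01 = -3
Entry delta = 6 - -3 = 9
Det delta = entry_delta * cofactor = 9 * -3 = -27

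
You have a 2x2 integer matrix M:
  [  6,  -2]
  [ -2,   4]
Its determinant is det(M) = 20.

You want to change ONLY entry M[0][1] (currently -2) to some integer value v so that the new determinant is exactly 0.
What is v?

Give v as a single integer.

det is linear in entry M[0][1]: det = old_det + (v - -2) * C_01
Cofactor C_01 = 2
Want det = 0: 20 + (v - -2) * 2 = 0
  (v - -2) = -20 / 2 = -10
  v = -2 + (-10) = -12

Answer: -12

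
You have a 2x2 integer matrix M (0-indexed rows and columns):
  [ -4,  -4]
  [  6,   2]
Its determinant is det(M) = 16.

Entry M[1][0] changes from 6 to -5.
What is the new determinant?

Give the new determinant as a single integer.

det is linear in row 1: changing M[1][0] by delta changes det by delta * cofactor(1,0).
Cofactor C_10 = (-1)^(1+0) * minor(1,0) = 4
Entry delta = -5 - 6 = -11
Det delta = -11 * 4 = -44
New det = 16 + -44 = -28

Answer: -28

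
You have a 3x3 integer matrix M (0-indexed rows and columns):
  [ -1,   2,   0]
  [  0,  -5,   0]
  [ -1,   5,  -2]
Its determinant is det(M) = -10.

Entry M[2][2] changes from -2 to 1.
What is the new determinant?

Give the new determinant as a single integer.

Answer: 5

Derivation:
det is linear in row 2: changing M[2][2] by delta changes det by delta * cofactor(2,2).
Cofactor C_22 = (-1)^(2+2) * minor(2,2) = 5
Entry delta = 1 - -2 = 3
Det delta = 3 * 5 = 15
New det = -10 + 15 = 5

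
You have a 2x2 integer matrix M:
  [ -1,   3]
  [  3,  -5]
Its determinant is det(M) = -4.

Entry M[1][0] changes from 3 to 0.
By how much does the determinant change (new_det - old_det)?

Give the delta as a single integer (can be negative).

Cofactor C_10 = -3
Entry delta = 0 - 3 = -3
Det delta = entry_delta * cofactor = -3 * -3 = 9

Answer: 9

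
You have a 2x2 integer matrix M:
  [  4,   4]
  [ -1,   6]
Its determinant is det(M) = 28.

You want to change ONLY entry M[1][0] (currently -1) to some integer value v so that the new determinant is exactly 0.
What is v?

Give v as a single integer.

Answer: 6

Derivation:
det is linear in entry M[1][0]: det = old_det + (v - -1) * C_10
Cofactor C_10 = -4
Want det = 0: 28 + (v - -1) * -4 = 0
  (v - -1) = -28 / -4 = 7
  v = -1 + (7) = 6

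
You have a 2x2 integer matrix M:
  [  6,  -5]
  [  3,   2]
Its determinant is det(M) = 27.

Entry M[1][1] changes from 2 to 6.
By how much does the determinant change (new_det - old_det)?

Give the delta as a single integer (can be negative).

Cofactor C_11 = 6
Entry delta = 6 - 2 = 4
Det delta = entry_delta * cofactor = 4 * 6 = 24

Answer: 24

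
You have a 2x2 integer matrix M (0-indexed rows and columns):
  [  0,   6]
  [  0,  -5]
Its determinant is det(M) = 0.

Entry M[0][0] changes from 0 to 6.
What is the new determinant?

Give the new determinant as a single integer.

det is linear in row 0: changing M[0][0] by delta changes det by delta * cofactor(0,0).
Cofactor C_00 = (-1)^(0+0) * minor(0,0) = -5
Entry delta = 6 - 0 = 6
Det delta = 6 * -5 = -30
New det = 0 + -30 = -30

Answer: -30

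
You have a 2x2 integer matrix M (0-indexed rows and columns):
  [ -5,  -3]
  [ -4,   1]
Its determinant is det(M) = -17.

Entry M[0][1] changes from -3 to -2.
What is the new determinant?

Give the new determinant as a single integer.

det is linear in row 0: changing M[0][1] by delta changes det by delta * cofactor(0,1).
Cofactor C_01 = (-1)^(0+1) * minor(0,1) = 4
Entry delta = -2 - -3 = 1
Det delta = 1 * 4 = 4
New det = -17 + 4 = -13

Answer: -13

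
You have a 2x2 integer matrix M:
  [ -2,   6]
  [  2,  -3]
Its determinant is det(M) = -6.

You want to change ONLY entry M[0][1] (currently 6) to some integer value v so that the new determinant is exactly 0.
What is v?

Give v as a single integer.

det is linear in entry M[0][1]: det = old_det + (v - 6) * C_01
Cofactor C_01 = -2
Want det = 0: -6 + (v - 6) * -2 = 0
  (v - 6) = 6 / -2 = -3
  v = 6 + (-3) = 3

Answer: 3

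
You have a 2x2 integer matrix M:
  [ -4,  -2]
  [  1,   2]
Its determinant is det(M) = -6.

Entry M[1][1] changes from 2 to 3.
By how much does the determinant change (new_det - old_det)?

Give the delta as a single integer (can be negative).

Cofactor C_11 = -4
Entry delta = 3 - 2 = 1
Det delta = entry_delta * cofactor = 1 * -4 = -4

Answer: -4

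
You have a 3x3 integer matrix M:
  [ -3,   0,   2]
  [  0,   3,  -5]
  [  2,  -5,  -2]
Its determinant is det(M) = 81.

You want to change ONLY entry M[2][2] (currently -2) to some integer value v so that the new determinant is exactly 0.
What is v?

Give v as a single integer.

det is linear in entry M[2][2]: det = old_det + (v - -2) * C_22
Cofactor C_22 = -9
Want det = 0: 81 + (v - -2) * -9 = 0
  (v - -2) = -81 / -9 = 9
  v = -2 + (9) = 7

Answer: 7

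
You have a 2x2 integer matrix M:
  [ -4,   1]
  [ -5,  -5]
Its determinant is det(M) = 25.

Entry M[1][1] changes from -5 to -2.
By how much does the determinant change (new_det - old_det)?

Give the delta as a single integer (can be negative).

Cofactor C_11 = -4
Entry delta = -2 - -5 = 3
Det delta = entry_delta * cofactor = 3 * -4 = -12

Answer: -12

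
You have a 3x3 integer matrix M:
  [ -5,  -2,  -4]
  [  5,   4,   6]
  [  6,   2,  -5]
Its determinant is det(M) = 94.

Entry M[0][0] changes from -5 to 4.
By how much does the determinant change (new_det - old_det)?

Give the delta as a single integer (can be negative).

Cofactor C_00 = -32
Entry delta = 4 - -5 = 9
Det delta = entry_delta * cofactor = 9 * -32 = -288

Answer: -288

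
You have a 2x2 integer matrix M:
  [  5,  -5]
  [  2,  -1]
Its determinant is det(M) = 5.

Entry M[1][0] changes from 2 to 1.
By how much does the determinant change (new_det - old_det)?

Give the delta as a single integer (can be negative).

Answer: -5

Derivation:
Cofactor C_10 = 5
Entry delta = 1 - 2 = -1
Det delta = entry_delta * cofactor = -1 * 5 = -5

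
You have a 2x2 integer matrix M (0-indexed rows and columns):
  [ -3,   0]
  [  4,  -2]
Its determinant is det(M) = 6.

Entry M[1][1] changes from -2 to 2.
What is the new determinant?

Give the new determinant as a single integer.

det is linear in row 1: changing M[1][1] by delta changes det by delta * cofactor(1,1).
Cofactor C_11 = (-1)^(1+1) * minor(1,1) = -3
Entry delta = 2 - -2 = 4
Det delta = 4 * -3 = -12
New det = 6 + -12 = -6

Answer: -6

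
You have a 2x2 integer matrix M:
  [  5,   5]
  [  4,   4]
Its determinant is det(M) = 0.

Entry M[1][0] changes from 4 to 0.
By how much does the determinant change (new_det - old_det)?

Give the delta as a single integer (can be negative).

Answer: 20

Derivation:
Cofactor C_10 = -5
Entry delta = 0 - 4 = -4
Det delta = entry_delta * cofactor = -4 * -5 = 20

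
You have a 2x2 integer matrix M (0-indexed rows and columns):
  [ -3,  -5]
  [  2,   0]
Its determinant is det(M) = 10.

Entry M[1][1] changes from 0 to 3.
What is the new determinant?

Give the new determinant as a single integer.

Answer: 1

Derivation:
det is linear in row 1: changing M[1][1] by delta changes det by delta * cofactor(1,1).
Cofactor C_11 = (-1)^(1+1) * minor(1,1) = -3
Entry delta = 3 - 0 = 3
Det delta = 3 * -3 = -9
New det = 10 + -9 = 1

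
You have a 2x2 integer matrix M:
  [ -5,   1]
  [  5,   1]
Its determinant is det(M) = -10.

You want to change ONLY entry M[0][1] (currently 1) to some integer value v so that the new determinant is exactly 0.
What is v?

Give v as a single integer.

det is linear in entry M[0][1]: det = old_det + (v - 1) * C_01
Cofactor C_01 = -5
Want det = 0: -10 + (v - 1) * -5 = 0
  (v - 1) = 10 / -5 = -2
  v = 1 + (-2) = -1

Answer: -1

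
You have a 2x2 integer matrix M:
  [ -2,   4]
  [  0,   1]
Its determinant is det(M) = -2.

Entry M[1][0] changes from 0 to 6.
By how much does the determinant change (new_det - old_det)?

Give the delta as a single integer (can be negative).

Cofactor C_10 = -4
Entry delta = 6 - 0 = 6
Det delta = entry_delta * cofactor = 6 * -4 = -24

Answer: -24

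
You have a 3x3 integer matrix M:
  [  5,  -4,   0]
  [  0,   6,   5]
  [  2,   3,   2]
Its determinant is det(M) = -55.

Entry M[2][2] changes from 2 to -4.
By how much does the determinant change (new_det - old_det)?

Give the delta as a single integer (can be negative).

Answer: -180

Derivation:
Cofactor C_22 = 30
Entry delta = -4 - 2 = -6
Det delta = entry_delta * cofactor = -6 * 30 = -180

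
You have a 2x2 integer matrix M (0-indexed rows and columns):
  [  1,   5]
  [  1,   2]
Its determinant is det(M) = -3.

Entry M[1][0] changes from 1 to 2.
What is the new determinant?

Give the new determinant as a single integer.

det is linear in row 1: changing M[1][0] by delta changes det by delta * cofactor(1,0).
Cofactor C_10 = (-1)^(1+0) * minor(1,0) = -5
Entry delta = 2 - 1 = 1
Det delta = 1 * -5 = -5
New det = -3 + -5 = -8

Answer: -8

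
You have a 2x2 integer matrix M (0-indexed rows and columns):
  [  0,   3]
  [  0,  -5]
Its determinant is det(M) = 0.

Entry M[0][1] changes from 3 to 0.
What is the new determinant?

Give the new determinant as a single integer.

Answer: 0

Derivation:
det is linear in row 0: changing M[0][1] by delta changes det by delta * cofactor(0,1).
Cofactor C_01 = (-1)^(0+1) * minor(0,1) = 0
Entry delta = 0 - 3 = -3
Det delta = -3 * 0 = 0
New det = 0 + 0 = 0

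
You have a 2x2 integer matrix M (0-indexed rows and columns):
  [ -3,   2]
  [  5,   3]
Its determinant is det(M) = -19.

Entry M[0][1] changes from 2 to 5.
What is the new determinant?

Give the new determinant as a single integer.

Answer: -34

Derivation:
det is linear in row 0: changing M[0][1] by delta changes det by delta * cofactor(0,1).
Cofactor C_01 = (-1)^(0+1) * minor(0,1) = -5
Entry delta = 5 - 2 = 3
Det delta = 3 * -5 = -15
New det = -19 + -15 = -34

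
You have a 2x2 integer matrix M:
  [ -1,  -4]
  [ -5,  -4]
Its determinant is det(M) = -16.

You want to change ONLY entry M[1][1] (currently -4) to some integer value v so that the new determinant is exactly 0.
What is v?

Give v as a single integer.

Answer: -20

Derivation:
det is linear in entry M[1][1]: det = old_det + (v - -4) * C_11
Cofactor C_11 = -1
Want det = 0: -16 + (v - -4) * -1 = 0
  (v - -4) = 16 / -1 = -16
  v = -4 + (-16) = -20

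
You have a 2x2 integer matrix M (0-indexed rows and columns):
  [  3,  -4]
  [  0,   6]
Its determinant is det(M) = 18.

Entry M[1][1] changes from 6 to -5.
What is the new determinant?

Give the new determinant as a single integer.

det is linear in row 1: changing M[1][1] by delta changes det by delta * cofactor(1,1).
Cofactor C_11 = (-1)^(1+1) * minor(1,1) = 3
Entry delta = -5 - 6 = -11
Det delta = -11 * 3 = -33
New det = 18 + -33 = -15

Answer: -15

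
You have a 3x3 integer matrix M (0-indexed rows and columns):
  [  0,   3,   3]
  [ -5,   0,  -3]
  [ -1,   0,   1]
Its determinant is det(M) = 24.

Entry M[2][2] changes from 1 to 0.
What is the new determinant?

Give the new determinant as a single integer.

det is linear in row 2: changing M[2][2] by delta changes det by delta * cofactor(2,2).
Cofactor C_22 = (-1)^(2+2) * minor(2,2) = 15
Entry delta = 0 - 1 = -1
Det delta = -1 * 15 = -15
New det = 24 + -15 = 9

Answer: 9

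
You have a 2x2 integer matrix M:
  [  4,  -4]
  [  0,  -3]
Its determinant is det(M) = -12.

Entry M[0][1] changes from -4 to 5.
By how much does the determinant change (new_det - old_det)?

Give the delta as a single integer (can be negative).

Answer: 0

Derivation:
Cofactor C_01 = 0
Entry delta = 5 - -4 = 9
Det delta = entry_delta * cofactor = 9 * 0 = 0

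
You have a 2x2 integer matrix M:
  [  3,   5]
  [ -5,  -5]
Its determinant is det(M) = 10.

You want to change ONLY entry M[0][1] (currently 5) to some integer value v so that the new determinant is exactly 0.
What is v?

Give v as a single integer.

Answer: 3

Derivation:
det is linear in entry M[0][1]: det = old_det + (v - 5) * C_01
Cofactor C_01 = 5
Want det = 0: 10 + (v - 5) * 5 = 0
  (v - 5) = -10 / 5 = -2
  v = 5 + (-2) = 3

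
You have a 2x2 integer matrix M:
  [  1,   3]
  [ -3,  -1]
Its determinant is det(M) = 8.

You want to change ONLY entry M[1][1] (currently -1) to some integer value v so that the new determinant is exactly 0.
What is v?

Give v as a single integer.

Answer: -9

Derivation:
det is linear in entry M[1][1]: det = old_det + (v - -1) * C_11
Cofactor C_11 = 1
Want det = 0: 8 + (v - -1) * 1 = 0
  (v - -1) = -8 / 1 = -8
  v = -1 + (-8) = -9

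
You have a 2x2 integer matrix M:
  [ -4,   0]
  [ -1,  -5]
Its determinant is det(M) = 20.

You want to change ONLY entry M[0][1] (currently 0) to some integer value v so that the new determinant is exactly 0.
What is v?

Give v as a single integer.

det is linear in entry M[0][1]: det = old_det + (v - 0) * C_01
Cofactor C_01 = 1
Want det = 0: 20 + (v - 0) * 1 = 0
  (v - 0) = -20 / 1 = -20
  v = 0 + (-20) = -20

Answer: -20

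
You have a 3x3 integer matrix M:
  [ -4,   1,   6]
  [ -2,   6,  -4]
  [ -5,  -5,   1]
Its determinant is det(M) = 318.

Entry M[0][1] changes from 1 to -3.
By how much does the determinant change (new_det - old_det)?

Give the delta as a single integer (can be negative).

Cofactor C_01 = 22
Entry delta = -3 - 1 = -4
Det delta = entry_delta * cofactor = -4 * 22 = -88

Answer: -88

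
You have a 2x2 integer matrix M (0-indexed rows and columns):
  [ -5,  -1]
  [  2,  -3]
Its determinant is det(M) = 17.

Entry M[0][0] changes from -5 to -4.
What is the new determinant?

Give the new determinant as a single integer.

det is linear in row 0: changing M[0][0] by delta changes det by delta * cofactor(0,0).
Cofactor C_00 = (-1)^(0+0) * minor(0,0) = -3
Entry delta = -4 - -5 = 1
Det delta = 1 * -3 = -3
New det = 17 + -3 = 14

Answer: 14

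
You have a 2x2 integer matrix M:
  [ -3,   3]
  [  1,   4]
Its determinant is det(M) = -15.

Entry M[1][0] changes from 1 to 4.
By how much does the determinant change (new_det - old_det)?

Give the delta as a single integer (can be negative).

Answer: -9

Derivation:
Cofactor C_10 = -3
Entry delta = 4 - 1 = 3
Det delta = entry_delta * cofactor = 3 * -3 = -9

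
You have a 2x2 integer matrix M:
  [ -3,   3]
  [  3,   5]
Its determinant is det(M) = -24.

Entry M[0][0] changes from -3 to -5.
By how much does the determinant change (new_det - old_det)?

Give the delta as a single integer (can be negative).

Answer: -10

Derivation:
Cofactor C_00 = 5
Entry delta = -5 - -3 = -2
Det delta = entry_delta * cofactor = -2 * 5 = -10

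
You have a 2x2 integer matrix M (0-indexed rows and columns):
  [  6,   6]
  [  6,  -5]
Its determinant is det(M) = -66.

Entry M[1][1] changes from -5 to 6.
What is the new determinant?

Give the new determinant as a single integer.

det is linear in row 1: changing M[1][1] by delta changes det by delta * cofactor(1,1).
Cofactor C_11 = (-1)^(1+1) * minor(1,1) = 6
Entry delta = 6 - -5 = 11
Det delta = 11 * 6 = 66
New det = -66 + 66 = 0

Answer: 0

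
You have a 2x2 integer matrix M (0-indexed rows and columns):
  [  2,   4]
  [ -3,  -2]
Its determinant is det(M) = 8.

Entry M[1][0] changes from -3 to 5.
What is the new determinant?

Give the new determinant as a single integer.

det is linear in row 1: changing M[1][0] by delta changes det by delta * cofactor(1,0).
Cofactor C_10 = (-1)^(1+0) * minor(1,0) = -4
Entry delta = 5 - -3 = 8
Det delta = 8 * -4 = -32
New det = 8 + -32 = -24

Answer: -24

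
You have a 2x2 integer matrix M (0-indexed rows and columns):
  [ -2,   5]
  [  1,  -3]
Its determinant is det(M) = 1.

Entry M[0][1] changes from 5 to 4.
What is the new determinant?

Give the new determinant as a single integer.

Answer: 2

Derivation:
det is linear in row 0: changing M[0][1] by delta changes det by delta * cofactor(0,1).
Cofactor C_01 = (-1)^(0+1) * minor(0,1) = -1
Entry delta = 4 - 5 = -1
Det delta = -1 * -1 = 1
New det = 1 + 1 = 2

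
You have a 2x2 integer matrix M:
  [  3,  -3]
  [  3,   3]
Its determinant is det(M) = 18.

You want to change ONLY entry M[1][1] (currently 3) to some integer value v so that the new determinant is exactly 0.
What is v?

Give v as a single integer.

det is linear in entry M[1][1]: det = old_det + (v - 3) * C_11
Cofactor C_11 = 3
Want det = 0: 18 + (v - 3) * 3 = 0
  (v - 3) = -18 / 3 = -6
  v = 3 + (-6) = -3

Answer: -3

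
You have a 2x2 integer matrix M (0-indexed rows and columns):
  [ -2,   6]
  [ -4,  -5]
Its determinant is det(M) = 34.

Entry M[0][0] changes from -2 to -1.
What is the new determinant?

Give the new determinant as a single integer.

Answer: 29

Derivation:
det is linear in row 0: changing M[0][0] by delta changes det by delta * cofactor(0,0).
Cofactor C_00 = (-1)^(0+0) * minor(0,0) = -5
Entry delta = -1 - -2 = 1
Det delta = 1 * -5 = -5
New det = 34 + -5 = 29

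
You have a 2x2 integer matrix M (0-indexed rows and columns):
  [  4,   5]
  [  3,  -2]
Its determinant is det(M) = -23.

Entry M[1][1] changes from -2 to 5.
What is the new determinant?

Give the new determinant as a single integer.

Answer: 5

Derivation:
det is linear in row 1: changing M[1][1] by delta changes det by delta * cofactor(1,1).
Cofactor C_11 = (-1)^(1+1) * minor(1,1) = 4
Entry delta = 5 - -2 = 7
Det delta = 7 * 4 = 28
New det = -23 + 28 = 5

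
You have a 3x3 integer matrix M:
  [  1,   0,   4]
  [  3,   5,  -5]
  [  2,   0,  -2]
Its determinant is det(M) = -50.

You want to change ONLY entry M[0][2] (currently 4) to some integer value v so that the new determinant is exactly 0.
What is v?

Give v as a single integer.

det is linear in entry M[0][2]: det = old_det + (v - 4) * C_02
Cofactor C_02 = -10
Want det = 0: -50 + (v - 4) * -10 = 0
  (v - 4) = 50 / -10 = -5
  v = 4 + (-5) = -1

Answer: -1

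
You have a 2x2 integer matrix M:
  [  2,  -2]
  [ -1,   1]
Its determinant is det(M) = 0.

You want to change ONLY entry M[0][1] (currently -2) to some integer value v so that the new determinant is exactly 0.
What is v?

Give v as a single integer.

Answer: -2

Derivation:
det is linear in entry M[0][1]: det = old_det + (v - -2) * C_01
Cofactor C_01 = 1
Want det = 0: 0 + (v - -2) * 1 = 0
  (v - -2) = 0 / 1 = 0
  v = -2 + (0) = -2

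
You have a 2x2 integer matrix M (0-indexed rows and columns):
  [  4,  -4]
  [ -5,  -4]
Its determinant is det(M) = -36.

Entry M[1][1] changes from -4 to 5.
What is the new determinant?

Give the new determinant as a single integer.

det is linear in row 1: changing M[1][1] by delta changes det by delta * cofactor(1,1).
Cofactor C_11 = (-1)^(1+1) * minor(1,1) = 4
Entry delta = 5 - -4 = 9
Det delta = 9 * 4 = 36
New det = -36 + 36 = 0

Answer: 0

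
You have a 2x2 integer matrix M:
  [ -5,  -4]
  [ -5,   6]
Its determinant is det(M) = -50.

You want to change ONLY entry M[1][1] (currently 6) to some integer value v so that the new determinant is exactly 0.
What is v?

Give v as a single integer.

det is linear in entry M[1][1]: det = old_det + (v - 6) * C_11
Cofactor C_11 = -5
Want det = 0: -50 + (v - 6) * -5 = 0
  (v - 6) = 50 / -5 = -10
  v = 6 + (-10) = -4

Answer: -4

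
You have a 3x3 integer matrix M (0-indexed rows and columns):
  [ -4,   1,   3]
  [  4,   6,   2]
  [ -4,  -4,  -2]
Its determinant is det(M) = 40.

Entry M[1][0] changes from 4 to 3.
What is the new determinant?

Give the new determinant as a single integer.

det is linear in row 1: changing M[1][0] by delta changes det by delta * cofactor(1,0).
Cofactor C_10 = (-1)^(1+0) * minor(1,0) = -10
Entry delta = 3 - 4 = -1
Det delta = -1 * -10 = 10
New det = 40 + 10 = 50

Answer: 50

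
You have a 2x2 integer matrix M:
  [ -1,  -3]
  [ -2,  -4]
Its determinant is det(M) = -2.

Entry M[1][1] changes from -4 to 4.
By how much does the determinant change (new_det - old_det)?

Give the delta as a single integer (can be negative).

Answer: -8

Derivation:
Cofactor C_11 = -1
Entry delta = 4 - -4 = 8
Det delta = entry_delta * cofactor = 8 * -1 = -8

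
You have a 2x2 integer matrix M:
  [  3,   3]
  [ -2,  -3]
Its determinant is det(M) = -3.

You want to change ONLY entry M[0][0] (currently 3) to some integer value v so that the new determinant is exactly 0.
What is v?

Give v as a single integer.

det is linear in entry M[0][0]: det = old_det + (v - 3) * C_00
Cofactor C_00 = -3
Want det = 0: -3 + (v - 3) * -3 = 0
  (v - 3) = 3 / -3 = -1
  v = 3 + (-1) = 2

Answer: 2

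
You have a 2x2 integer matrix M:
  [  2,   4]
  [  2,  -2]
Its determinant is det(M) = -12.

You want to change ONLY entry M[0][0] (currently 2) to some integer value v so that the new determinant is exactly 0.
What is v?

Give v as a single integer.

Answer: -4

Derivation:
det is linear in entry M[0][0]: det = old_det + (v - 2) * C_00
Cofactor C_00 = -2
Want det = 0: -12 + (v - 2) * -2 = 0
  (v - 2) = 12 / -2 = -6
  v = 2 + (-6) = -4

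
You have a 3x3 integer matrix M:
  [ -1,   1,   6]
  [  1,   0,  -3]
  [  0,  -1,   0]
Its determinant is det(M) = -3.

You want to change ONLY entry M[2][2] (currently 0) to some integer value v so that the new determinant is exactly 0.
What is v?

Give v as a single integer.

det is linear in entry M[2][2]: det = old_det + (v - 0) * C_22
Cofactor C_22 = -1
Want det = 0: -3 + (v - 0) * -1 = 0
  (v - 0) = 3 / -1 = -3
  v = 0 + (-3) = -3

Answer: -3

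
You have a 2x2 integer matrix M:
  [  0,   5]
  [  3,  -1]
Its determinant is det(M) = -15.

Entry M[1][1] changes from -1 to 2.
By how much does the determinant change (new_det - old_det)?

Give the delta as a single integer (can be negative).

Cofactor C_11 = 0
Entry delta = 2 - -1 = 3
Det delta = entry_delta * cofactor = 3 * 0 = 0

Answer: 0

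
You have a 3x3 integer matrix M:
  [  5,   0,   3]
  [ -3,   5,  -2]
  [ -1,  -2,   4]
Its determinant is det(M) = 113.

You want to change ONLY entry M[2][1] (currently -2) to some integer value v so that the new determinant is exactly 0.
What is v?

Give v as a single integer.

det is linear in entry M[2][1]: det = old_det + (v - -2) * C_21
Cofactor C_21 = 1
Want det = 0: 113 + (v - -2) * 1 = 0
  (v - -2) = -113 / 1 = -113
  v = -2 + (-113) = -115

Answer: -115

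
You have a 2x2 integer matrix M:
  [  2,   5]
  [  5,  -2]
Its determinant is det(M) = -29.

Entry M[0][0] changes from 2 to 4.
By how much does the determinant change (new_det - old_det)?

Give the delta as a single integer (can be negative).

Answer: -4

Derivation:
Cofactor C_00 = -2
Entry delta = 4 - 2 = 2
Det delta = entry_delta * cofactor = 2 * -2 = -4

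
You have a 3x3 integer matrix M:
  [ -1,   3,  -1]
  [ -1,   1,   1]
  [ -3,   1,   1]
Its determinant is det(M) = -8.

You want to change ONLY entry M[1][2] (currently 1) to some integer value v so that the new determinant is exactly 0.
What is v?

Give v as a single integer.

Answer: 0

Derivation:
det is linear in entry M[1][2]: det = old_det + (v - 1) * C_12
Cofactor C_12 = -8
Want det = 0: -8 + (v - 1) * -8 = 0
  (v - 1) = 8 / -8 = -1
  v = 1 + (-1) = 0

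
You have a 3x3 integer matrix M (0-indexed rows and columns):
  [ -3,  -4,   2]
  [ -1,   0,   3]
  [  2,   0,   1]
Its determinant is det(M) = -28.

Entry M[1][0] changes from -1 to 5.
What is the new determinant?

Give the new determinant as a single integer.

det is linear in row 1: changing M[1][0] by delta changes det by delta * cofactor(1,0).
Cofactor C_10 = (-1)^(1+0) * minor(1,0) = 4
Entry delta = 5 - -1 = 6
Det delta = 6 * 4 = 24
New det = -28 + 24 = -4

Answer: -4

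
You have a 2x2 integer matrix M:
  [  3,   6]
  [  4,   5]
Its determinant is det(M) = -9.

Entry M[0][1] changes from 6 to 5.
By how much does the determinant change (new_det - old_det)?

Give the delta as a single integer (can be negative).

Cofactor C_01 = -4
Entry delta = 5 - 6 = -1
Det delta = entry_delta * cofactor = -1 * -4 = 4

Answer: 4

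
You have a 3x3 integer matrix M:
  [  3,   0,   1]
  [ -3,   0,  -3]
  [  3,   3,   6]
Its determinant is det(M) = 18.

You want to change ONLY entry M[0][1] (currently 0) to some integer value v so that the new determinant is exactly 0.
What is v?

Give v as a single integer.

det is linear in entry M[0][1]: det = old_det + (v - 0) * C_01
Cofactor C_01 = 9
Want det = 0: 18 + (v - 0) * 9 = 0
  (v - 0) = -18 / 9 = -2
  v = 0 + (-2) = -2

Answer: -2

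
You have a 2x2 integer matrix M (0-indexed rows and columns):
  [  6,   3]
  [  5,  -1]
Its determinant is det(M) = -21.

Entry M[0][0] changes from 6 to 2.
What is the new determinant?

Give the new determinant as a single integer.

Answer: -17

Derivation:
det is linear in row 0: changing M[0][0] by delta changes det by delta * cofactor(0,0).
Cofactor C_00 = (-1)^(0+0) * minor(0,0) = -1
Entry delta = 2 - 6 = -4
Det delta = -4 * -1 = 4
New det = -21 + 4 = -17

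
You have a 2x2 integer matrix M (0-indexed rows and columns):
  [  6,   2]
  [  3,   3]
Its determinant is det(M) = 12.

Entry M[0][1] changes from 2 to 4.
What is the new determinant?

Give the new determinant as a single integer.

det is linear in row 0: changing M[0][1] by delta changes det by delta * cofactor(0,1).
Cofactor C_01 = (-1)^(0+1) * minor(0,1) = -3
Entry delta = 4 - 2 = 2
Det delta = 2 * -3 = -6
New det = 12 + -6 = 6

Answer: 6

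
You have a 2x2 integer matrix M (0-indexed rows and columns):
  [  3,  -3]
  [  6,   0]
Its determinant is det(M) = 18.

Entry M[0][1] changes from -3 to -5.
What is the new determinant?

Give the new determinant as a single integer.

det is linear in row 0: changing M[0][1] by delta changes det by delta * cofactor(0,1).
Cofactor C_01 = (-1)^(0+1) * minor(0,1) = -6
Entry delta = -5 - -3 = -2
Det delta = -2 * -6 = 12
New det = 18 + 12 = 30

Answer: 30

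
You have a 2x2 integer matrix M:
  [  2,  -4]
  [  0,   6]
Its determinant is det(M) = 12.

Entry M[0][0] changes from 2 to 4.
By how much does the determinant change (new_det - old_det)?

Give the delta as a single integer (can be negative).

Answer: 12

Derivation:
Cofactor C_00 = 6
Entry delta = 4 - 2 = 2
Det delta = entry_delta * cofactor = 2 * 6 = 12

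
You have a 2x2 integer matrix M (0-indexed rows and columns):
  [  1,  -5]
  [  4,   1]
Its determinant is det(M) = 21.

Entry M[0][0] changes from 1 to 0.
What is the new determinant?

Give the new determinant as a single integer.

det is linear in row 0: changing M[0][0] by delta changes det by delta * cofactor(0,0).
Cofactor C_00 = (-1)^(0+0) * minor(0,0) = 1
Entry delta = 0 - 1 = -1
Det delta = -1 * 1 = -1
New det = 21 + -1 = 20

Answer: 20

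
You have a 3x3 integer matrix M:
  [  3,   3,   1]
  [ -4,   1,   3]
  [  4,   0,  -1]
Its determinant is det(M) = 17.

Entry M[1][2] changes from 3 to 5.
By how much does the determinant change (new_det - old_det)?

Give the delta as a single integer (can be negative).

Answer: 24

Derivation:
Cofactor C_12 = 12
Entry delta = 5 - 3 = 2
Det delta = entry_delta * cofactor = 2 * 12 = 24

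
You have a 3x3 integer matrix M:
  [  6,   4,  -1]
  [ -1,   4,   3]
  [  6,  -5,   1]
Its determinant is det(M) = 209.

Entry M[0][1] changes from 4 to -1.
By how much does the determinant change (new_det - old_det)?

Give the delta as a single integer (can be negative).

Cofactor C_01 = 19
Entry delta = -1 - 4 = -5
Det delta = entry_delta * cofactor = -5 * 19 = -95

Answer: -95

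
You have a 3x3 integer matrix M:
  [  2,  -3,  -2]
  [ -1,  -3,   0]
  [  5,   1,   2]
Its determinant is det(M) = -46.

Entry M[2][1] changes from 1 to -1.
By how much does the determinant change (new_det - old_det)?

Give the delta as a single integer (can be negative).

Cofactor C_21 = 2
Entry delta = -1 - 1 = -2
Det delta = entry_delta * cofactor = -2 * 2 = -4

Answer: -4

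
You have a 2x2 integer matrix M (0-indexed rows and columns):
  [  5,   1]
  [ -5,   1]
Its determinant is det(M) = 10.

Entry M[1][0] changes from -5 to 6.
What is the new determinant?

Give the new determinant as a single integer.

Answer: -1

Derivation:
det is linear in row 1: changing M[1][0] by delta changes det by delta * cofactor(1,0).
Cofactor C_10 = (-1)^(1+0) * minor(1,0) = -1
Entry delta = 6 - -5 = 11
Det delta = 11 * -1 = -11
New det = 10 + -11 = -1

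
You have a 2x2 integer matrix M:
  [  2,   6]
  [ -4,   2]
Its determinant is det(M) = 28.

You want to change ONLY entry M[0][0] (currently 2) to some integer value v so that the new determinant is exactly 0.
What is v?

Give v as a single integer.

Answer: -12

Derivation:
det is linear in entry M[0][0]: det = old_det + (v - 2) * C_00
Cofactor C_00 = 2
Want det = 0: 28 + (v - 2) * 2 = 0
  (v - 2) = -28 / 2 = -14
  v = 2 + (-14) = -12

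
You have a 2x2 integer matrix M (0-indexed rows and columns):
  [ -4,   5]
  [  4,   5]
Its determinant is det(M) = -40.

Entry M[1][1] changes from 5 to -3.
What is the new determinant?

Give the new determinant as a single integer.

Answer: -8

Derivation:
det is linear in row 1: changing M[1][1] by delta changes det by delta * cofactor(1,1).
Cofactor C_11 = (-1)^(1+1) * minor(1,1) = -4
Entry delta = -3 - 5 = -8
Det delta = -8 * -4 = 32
New det = -40 + 32 = -8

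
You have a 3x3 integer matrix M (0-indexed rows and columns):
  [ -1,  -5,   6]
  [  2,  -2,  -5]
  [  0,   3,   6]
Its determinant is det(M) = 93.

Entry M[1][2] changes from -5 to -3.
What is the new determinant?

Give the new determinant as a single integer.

det is linear in row 1: changing M[1][2] by delta changes det by delta * cofactor(1,2).
Cofactor C_12 = (-1)^(1+2) * minor(1,2) = 3
Entry delta = -3 - -5 = 2
Det delta = 2 * 3 = 6
New det = 93 + 6 = 99

Answer: 99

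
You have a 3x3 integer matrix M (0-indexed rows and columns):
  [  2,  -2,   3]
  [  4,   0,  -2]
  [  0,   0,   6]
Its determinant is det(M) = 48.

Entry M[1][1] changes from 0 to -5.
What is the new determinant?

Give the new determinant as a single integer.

Answer: -12

Derivation:
det is linear in row 1: changing M[1][1] by delta changes det by delta * cofactor(1,1).
Cofactor C_11 = (-1)^(1+1) * minor(1,1) = 12
Entry delta = -5 - 0 = -5
Det delta = -5 * 12 = -60
New det = 48 + -60 = -12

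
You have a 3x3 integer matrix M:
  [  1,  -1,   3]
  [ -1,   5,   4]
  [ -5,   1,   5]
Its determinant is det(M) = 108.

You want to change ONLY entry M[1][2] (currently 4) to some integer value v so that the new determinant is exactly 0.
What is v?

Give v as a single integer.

Answer: -23

Derivation:
det is linear in entry M[1][2]: det = old_det + (v - 4) * C_12
Cofactor C_12 = 4
Want det = 0: 108 + (v - 4) * 4 = 0
  (v - 4) = -108 / 4 = -27
  v = 4 + (-27) = -23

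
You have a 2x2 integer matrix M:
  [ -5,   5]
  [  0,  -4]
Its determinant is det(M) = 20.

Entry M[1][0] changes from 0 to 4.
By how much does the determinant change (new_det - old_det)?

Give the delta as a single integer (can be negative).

Cofactor C_10 = -5
Entry delta = 4 - 0 = 4
Det delta = entry_delta * cofactor = 4 * -5 = -20

Answer: -20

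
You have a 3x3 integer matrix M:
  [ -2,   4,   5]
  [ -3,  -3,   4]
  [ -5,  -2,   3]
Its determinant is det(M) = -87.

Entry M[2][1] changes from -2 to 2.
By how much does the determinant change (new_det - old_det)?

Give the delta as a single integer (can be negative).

Answer: -28

Derivation:
Cofactor C_21 = -7
Entry delta = 2 - -2 = 4
Det delta = entry_delta * cofactor = 4 * -7 = -28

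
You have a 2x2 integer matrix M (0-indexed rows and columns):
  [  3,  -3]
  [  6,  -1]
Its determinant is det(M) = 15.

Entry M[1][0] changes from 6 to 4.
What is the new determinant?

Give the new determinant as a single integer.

det is linear in row 1: changing M[1][0] by delta changes det by delta * cofactor(1,0).
Cofactor C_10 = (-1)^(1+0) * minor(1,0) = 3
Entry delta = 4 - 6 = -2
Det delta = -2 * 3 = -6
New det = 15 + -6 = 9

Answer: 9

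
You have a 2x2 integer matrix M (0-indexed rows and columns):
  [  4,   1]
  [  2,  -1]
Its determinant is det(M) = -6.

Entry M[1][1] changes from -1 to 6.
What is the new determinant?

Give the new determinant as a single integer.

det is linear in row 1: changing M[1][1] by delta changes det by delta * cofactor(1,1).
Cofactor C_11 = (-1)^(1+1) * minor(1,1) = 4
Entry delta = 6 - -1 = 7
Det delta = 7 * 4 = 28
New det = -6 + 28 = 22

Answer: 22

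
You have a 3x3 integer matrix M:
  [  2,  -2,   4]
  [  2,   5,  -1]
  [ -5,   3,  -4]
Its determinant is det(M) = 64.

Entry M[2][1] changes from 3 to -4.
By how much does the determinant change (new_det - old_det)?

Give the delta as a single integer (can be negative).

Cofactor C_21 = 10
Entry delta = -4 - 3 = -7
Det delta = entry_delta * cofactor = -7 * 10 = -70

Answer: -70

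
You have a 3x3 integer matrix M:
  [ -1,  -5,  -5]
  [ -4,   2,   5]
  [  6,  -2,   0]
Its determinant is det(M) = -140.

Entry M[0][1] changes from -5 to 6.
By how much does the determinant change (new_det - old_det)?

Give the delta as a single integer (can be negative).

Cofactor C_01 = 30
Entry delta = 6 - -5 = 11
Det delta = entry_delta * cofactor = 11 * 30 = 330

Answer: 330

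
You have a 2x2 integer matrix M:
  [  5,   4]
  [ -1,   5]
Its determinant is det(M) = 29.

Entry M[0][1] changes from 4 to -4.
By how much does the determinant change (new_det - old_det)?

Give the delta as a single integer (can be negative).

Answer: -8

Derivation:
Cofactor C_01 = 1
Entry delta = -4 - 4 = -8
Det delta = entry_delta * cofactor = -8 * 1 = -8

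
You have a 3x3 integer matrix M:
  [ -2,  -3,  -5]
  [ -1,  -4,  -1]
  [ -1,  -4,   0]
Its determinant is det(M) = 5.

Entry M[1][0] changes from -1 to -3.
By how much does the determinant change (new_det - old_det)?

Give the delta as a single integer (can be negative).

Cofactor C_10 = 20
Entry delta = -3 - -1 = -2
Det delta = entry_delta * cofactor = -2 * 20 = -40

Answer: -40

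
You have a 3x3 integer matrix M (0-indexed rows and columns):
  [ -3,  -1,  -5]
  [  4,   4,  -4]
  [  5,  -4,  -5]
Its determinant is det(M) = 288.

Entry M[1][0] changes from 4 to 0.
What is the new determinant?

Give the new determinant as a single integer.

Answer: 228

Derivation:
det is linear in row 1: changing M[1][0] by delta changes det by delta * cofactor(1,0).
Cofactor C_10 = (-1)^(1+0) * minor(1,0) = 15
Entry delta = 0 - 4 = -4
Det delta = -4 * 15 = -60
New det = 288 + -60 = 228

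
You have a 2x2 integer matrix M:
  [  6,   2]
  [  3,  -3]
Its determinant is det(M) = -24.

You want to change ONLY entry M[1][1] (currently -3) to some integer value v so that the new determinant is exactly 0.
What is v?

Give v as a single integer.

Answer: 1

Derivation:
det is linear in entry M[1][1]: det = old_det + (v - -3) * C_11
Cofactor C_11 = 6
Want det = 0: -24 + (v - -3) * 6 = 0
  (v - -3) = 24 / 6 = 4
  v = -3 + (4) = 1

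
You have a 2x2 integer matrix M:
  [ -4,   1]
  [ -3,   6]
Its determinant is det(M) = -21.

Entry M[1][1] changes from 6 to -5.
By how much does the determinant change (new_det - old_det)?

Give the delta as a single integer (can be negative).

Cofactor C_11 = -4
Entry delta = -5 - 6 = -11
Det delta = entry_delta * cofactor = -11 * -4 = 44

Answer: 44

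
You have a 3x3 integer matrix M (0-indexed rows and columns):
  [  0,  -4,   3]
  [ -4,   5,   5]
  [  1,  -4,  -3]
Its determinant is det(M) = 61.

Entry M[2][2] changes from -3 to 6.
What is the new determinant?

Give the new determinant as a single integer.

Answer: -83

Derivation:
det is linear in row 2: changing M[2][2] by delta changes det by delta * cofactor(2,2).
Cofactor C_22 = (-1)^(2+2) * minor(2,2) = -16
Entry delta = 6 - -3 = 9
Det delta = 9 * -16 = -144
New det = 61 + -144 = -83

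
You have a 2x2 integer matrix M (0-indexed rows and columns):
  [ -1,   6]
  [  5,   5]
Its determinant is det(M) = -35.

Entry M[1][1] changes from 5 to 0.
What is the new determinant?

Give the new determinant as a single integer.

det is linear in row 1: changing M[1][1] by delta changes det by delta * cofactor(1,1).
Cofactor C_11 = (-1)^(1+1) * minor(1,1) = -1
Entry delta = 0 - 5 = -5
Det delta = -5 * -1 = 5
New det = -35 + 5 = -30

Answer: -30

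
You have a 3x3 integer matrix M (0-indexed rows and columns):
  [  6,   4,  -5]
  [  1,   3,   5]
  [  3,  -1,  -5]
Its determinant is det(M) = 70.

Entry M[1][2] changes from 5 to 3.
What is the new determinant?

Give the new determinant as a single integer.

det is linear in row 1: changing M[1][2] by delta changes det by delta * cofactor(1,2).
Cofactor C_12 = (-1)^(1+2) * minor(1,2) = 18
Entry delta = 3 - 5 = -2
Det delta = -2 * 18 = -36
New det = 70 + -36 = 34

Answer: 34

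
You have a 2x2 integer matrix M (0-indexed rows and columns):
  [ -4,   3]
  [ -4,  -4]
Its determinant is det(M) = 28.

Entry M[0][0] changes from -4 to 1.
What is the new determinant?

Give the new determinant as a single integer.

Answer: 8

Derivation:
det is linear in row 0: changing M[0][0] by delta changes det by delta * cofactor(0,0).
Cofactor C_00 = (-1)^(0+0) * minor(0,0) = -4
Entry delta = 1 - -4 = 5
Det delta = 5 * -4 = -20
New det = 28 + -20 = 8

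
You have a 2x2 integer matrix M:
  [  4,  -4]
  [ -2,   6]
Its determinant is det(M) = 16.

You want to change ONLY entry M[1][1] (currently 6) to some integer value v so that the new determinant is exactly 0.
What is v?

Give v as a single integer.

det is linear in entry M[1][1]: det = old_det + (v - 6) * C_11
Cofactor C_11 = 4
Want det = 0: 16 + (v - 6) * 4 = 0
  (v - 6) = -16 / 4 = -4
  v = 6 + (-4) = 2

Answer: 2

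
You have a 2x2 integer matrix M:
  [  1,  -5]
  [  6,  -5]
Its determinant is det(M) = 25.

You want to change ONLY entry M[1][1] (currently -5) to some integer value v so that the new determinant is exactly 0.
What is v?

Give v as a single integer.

Answer: -30

Derivation:
det is linear in entry M[1][1]: det = old_det + (v - -5) * C_11
Cofactor C_11 = 1
Want det = 0: 25 + (v - -5) * 1 = 0
  (v - -5) = -25 / 1 = -25
  v = -5 + (-25) = -30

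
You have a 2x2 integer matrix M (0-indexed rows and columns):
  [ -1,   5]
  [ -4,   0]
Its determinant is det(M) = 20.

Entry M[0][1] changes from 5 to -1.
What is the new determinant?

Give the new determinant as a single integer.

det is linear in row 0: changing M[0][1] by delta changes det by delta * cofactor(0,1).
Cofactor C_01 = (-1)^(0+1) * minor(0,1) = 4
Entry delta = -1 - 5 = -6
Det delta = -6 * 4 = -24
New det = 20 + -24 = -4

Answer: -4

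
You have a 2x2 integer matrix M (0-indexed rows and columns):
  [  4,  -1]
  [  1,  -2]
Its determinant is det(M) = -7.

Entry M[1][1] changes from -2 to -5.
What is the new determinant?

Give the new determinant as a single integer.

Answer: -19

Derivation:
det is linear in row 1: changing M[1][1] by delta changes det by delta * cofactor(1,1).
Cofactor C_11 = (-1)^(1+1) * minor(1,1) = 4
Entry delta = -5 - -2 = -3
Det delta = -3 * 4 = -12
New det = -7 + -12 = -19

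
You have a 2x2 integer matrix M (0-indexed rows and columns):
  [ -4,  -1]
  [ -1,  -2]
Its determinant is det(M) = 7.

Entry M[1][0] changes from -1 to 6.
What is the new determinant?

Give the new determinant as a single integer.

det is linear in row 1: changing M[1][0] by delta changes det by delta * cofactor(1,0).
Cofactor C_10 = (-1)^(1+0) * minor(1,0) = 1
Entry delta = 6 - -1 = 7
Det delta = 7 * 1 = 7
New det = 7 + 7 = 14

Answer: 14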